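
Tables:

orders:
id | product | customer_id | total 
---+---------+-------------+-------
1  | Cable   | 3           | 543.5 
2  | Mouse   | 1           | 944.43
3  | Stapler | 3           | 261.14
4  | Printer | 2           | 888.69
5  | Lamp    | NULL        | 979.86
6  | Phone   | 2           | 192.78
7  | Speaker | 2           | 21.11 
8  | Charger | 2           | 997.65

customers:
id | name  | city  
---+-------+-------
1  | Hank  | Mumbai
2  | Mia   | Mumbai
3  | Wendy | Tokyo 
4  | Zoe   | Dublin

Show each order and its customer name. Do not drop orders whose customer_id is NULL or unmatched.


LEFT JOIN keeps every row from orders (the left table); where customer_id has no match in customers, the customer columns become NULL. Walk through each order:
  - order 1 (Cable): customer_id=3 -> matches Wendy
  - order 2 (Mouse): customer_id=1 -> matches Hank
  - order 3 (Stapler): customer_id=3 -> matches Wendy
  - order 4 (Printer): customer_id=2 -> matches Mia
  - order 5 (Lamp): customer_id=NULL, no match -> kept with NULL
  - order 6 (Phone): customer_id=2 -> matches Mia
  - order 7 (Speaker): customer_id=2 -> matches Mia
  - order 8 (Charger): customer_id=2 -> matches Mia
All 8 rows appear; 1 has NULL customer.

SQL:
SELECT a.product, b.name AS customer
FROM orders a
LEFT JOIN customers b ON a.customer_id = b.id

Result:
product | customer
--------+---------
Cable   | Wendy   
Mouse   | Hank    
Stapler | Wendy   
Printer | Mia     
Lamp    | NULL    
Phone   | Mia     
Speaker | Mia     
Charger | Mia     


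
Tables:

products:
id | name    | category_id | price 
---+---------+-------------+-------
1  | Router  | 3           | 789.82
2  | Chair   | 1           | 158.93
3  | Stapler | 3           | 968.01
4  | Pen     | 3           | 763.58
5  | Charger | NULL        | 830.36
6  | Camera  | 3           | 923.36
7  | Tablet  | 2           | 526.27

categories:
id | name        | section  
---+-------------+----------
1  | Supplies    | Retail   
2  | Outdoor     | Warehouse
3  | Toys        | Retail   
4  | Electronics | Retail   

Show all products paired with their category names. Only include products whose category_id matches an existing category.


INNER JOIN keeps only products rows whose category_id matches an id in categories. Walk through each product:
  - product 1 (Router): category_id=3 -> matches Toys
  - product 2 (Chair): category_id=1 -> matches Supplies
  - product 3 (Stapler): category_id=3 -> matches Toys
  - product 4 (Pen): category_id=3 -> matches Toys
  - product 5 (Charger): category_id=NULL, no match -> dropped
  - product 6 (Camera): category_id=3 -> matches Toys
  - product 7 (Tablet): category_id=2 -> matches Outdoor
So 1 of 7 rows is dropped.

SQL:
SELECT a.name, b.name AS category
FROM products a
INNER JOIN categories b ON a.category_id = b.id

Result:
name    | category
--------+---------
Router  | Toys    
Chair   | Supplies
Stapler | Toys    
Pen     | Toys    
Camera  | Toys    
Tablet  | Outdoor 


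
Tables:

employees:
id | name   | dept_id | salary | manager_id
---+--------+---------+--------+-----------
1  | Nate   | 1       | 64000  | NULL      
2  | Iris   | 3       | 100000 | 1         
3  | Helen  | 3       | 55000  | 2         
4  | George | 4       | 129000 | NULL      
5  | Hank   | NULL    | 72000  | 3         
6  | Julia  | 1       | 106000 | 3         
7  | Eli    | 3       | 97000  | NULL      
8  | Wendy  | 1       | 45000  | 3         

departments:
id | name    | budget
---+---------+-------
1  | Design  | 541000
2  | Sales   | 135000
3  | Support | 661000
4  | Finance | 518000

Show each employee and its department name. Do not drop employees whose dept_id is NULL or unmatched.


LEFT JOIN keeps every row from employees (the left table); where dept_id has no match in departments, the department columns become NULL. Walk through each employee:
  - employee 1 (Nate): dept_id=1 -> matches Design
  - employee 2 (Iris): dept_id=3 -> matches Support
  - employee 3 (Helen): dept_id=3 -> matches Support
  - employee 4 (George): dept_id=4 -> matches Finance
  - employee 5 (Hank): dept_id=NULL, no match -> kept with NULL
  - employee 6 (Julia): dept_id=1 -> matches Design
  - employee 7 (Eli): dept_id=3 -> matches Support
  - employee 8 (Wendy): dept_id=1 -> matches Design
All 8 rows appear; 1 has NULL department.

SQL:
SELECT a.name, b.name AS department
FROM employees a
LEFT JOIN departments b ON a.dept_id = b.id

Result:
name   | department
-------+-----------
Nate   | Design    
Iris   | Support   
Helen  | Support   
George | Finance   
Hank   | NULL      
Julia  | Design    
Eli    | Support   
Wendy  | Design    


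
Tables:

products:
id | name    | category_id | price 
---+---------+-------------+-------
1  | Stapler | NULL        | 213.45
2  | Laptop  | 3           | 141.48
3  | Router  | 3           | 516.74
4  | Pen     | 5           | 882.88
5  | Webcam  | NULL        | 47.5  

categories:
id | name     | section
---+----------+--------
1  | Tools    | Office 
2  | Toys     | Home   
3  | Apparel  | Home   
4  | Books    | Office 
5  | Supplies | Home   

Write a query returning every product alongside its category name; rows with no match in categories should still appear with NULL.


LEFT JOIN keeps every row from products (the left table); where category_id has no match in categories, the category columns become NULL. Walk through each product:
  - product 1 (Stapler): category_id=NULL, no match -> kept with NULL
  - product 2 (Laptop): category_id=3 -> matches Apparel
  - product 3 (Router): category_id=3 -> matches Apparel
  - product 4 (Pen): category_id=5 -> matches Supplies
  - product 5 (Webcam): category_id=NULL, no match -> kept with NULL
All 5 rows appear; 2 have NULL category.

SQL:
SELECT a.name, b.name AS category
FROM products a
LEFT JOIN categories b ON a.category_id = b.id

Result:
name    | category
--------+---------
Stapler | NULL    
Laptop  | Apparel 
Router  | Apparel 
Pen     | Supplies
Webcam  | NULL    


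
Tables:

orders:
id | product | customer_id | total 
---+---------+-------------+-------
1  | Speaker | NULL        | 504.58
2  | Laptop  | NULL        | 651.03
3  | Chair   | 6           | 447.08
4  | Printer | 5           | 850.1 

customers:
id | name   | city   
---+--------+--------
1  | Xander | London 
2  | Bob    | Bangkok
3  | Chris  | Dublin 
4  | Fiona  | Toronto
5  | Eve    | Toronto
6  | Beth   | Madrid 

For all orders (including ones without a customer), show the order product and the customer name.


LEFT JOIN keeps every row from orders (the left table); where customer_id has no match in customers, the customer columns become NULL. Walk through each order:
  - order 1 (Speaker): customer_id=NULL, no match -> kept with NULL
  - order 2 (Laptop): customer_id=NULL, no match -> kept with NULL
  - order 3 (Chair): customer_id=6 -> matches Beth
  - order 4 (Printer): customer_id=5 -> matches Eve
All 4 rows appear; 2 have NULL customer.

SQL:
SELECT a.product, b.name AS customer
FROM orders a
LEFT JOIN customers b ON a.customer_id = b.id

Result:
product | customer
--------+---------
Speaker | NULL    
Laptop  | NULL    
Chair   | Beth    
Printer | Eve     


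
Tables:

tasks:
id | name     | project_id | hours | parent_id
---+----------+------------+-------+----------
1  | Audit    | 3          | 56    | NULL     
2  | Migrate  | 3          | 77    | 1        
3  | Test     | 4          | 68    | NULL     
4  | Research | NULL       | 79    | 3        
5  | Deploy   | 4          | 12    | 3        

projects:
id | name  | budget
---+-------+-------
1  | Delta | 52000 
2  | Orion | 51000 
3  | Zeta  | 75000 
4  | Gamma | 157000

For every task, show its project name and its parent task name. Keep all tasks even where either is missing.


Two LEFT JOINs from the same base table tasks: one to projects via project_id, one to tasks itself via parent_id. Both are LEFT so every task is preserved.
Match against projects:
  - task 1 (Audit): project_id=3 -> matches Zeta
  - task 2 (Migrate): project_id=3 -> matches Zeta
  - task 3 (Test): project_id=4 -> matches Gamma
  - task 4 (Research): project_id=NULL, no match -> kept with NULL
  - task 5 (Deploy): project_id=4 -> matches Gamma
Match against tasks (self):
  - task 1 (Audit): parent_id=NULL -> NULL
  - task 2 (Migrate): parent_id=1 -> Audit
  - task 3 (Test): parent_id=NULL -> NULL
  - task 4 (Research): parent_id=3 -> Test
  - task 5 (Deploy): parent_id=3 -> Test

SQL:
SELECT a.name, b.name AS project, c.name AS parent
FROM tasks a
LEFT JOIN projects b ON a.project_id = b.id
LEFT JOIN tasks c ON a.parent_id = c.id

Result:
name     | project | parent
---------+---------+-------
Audit    | Zeta    | NULL  
Migrate  | Zeta    | Audit 
Test     | Gamma   | NULL  
Research | NULL    | Test  
Deploy   | Gamma   | Test  


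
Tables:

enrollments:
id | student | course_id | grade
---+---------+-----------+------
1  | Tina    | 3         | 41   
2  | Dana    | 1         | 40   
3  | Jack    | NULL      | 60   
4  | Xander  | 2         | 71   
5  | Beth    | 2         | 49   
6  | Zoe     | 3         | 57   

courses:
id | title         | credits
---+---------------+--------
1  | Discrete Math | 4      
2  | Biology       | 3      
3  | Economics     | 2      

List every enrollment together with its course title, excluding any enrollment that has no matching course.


INNER JOIN keeps only enrollments rows whose course_id matches an id in courses. Walk through each enrollment:
  - enrollment 1 (Tina): course_id=3 -> matches Economics
  - enrollment 2 (Dana): course_id=1 -> matches Discrete Math
  - enrollment 3 (Jack): course_id=NULL, no match -> dropped
  - enrollment 4 (Xander): course_id=2 -> matches Biology
  - enrollment 5 (Beth): course_id=2 -> matches Biology
  - enrollment 6 (Zoe): course_id=3 -> matches Economics
So 1 of 6 rows is dropped.

SQL:
SELECT a.student, b.title AS course
FROM enrollments a
INNER JOIN courses b ON a.course_id = b.id

Result:
student | course       
--------+--------------
Tina    | Economics    
Dana    | Discrete Math
Xander  | Biology      
Beth    | Biology      
Zoe     | Economics    


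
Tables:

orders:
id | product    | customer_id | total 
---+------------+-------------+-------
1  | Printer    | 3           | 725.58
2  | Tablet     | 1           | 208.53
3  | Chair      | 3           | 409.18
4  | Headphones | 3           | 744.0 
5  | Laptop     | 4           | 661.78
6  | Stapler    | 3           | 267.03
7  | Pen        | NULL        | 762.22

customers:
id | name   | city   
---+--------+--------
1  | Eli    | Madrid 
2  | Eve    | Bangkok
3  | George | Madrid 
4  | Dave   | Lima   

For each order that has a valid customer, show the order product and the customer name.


INNER JOIN keeps only orders rows whose customer_id matches an id in customers. Walk through each order:
  - order 1 (Printer): customer_id=3 -> matches George
  - order 2 (Tablet): customer_id=1 -> matches Eli
  - order 3 (Chair): customer_id=3 -> matches George
  - order 4 (Headphones): customer_id=3 -> matches George
  - order 5 (Laptop): customer_id=4 -> matches Dave
  - order 6 (Stapler): customer_id=3 -> matches George
  - order 7 (Pen): customer_id=NULL, no match -> dropped
So 1 of 7 rows is dropped.

SQL:
SELECT a.product, b.name AS customer
FROM orders a
INNER JOIN customers b ON a.customer_id = b.id

Result:
product    | customer
-----------+---------
Printer    | George  
Tablet     | Eli     
Chair      | George  
Headphones | George  
Laptop     | Dave    
Stapler    | George  


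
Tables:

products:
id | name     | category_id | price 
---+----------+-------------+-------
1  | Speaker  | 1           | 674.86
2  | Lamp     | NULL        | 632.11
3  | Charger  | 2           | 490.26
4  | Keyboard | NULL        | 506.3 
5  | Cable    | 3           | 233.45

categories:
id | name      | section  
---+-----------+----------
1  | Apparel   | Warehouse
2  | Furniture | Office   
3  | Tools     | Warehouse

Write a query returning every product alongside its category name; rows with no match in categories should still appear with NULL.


LEFT JOIN keeps every row from products (the left table); where category_id has no match in categories, the category columns become NULL. Walk through each product:
  - product 1 (Speaker): category_id=1 -> matches Apparel
  - product 2 (Lamp): category_id=NULL, no match -> kept with NULL
  - product 3 (Charger): category_id=2 -> matches Furniture
  - product 4 (Keyboard): category_id=NULL, no match -> kept with NULL
  - product 5 (Cable): category_id=3 -> matches Tools
All 5 rows appear; 2 have NULL category.

SQL:
SELECT a.name, b.name AS category
FROM products a
LEFT JOIN categories b ON a.category_id = b.id

Result:
name     | category 
---------+----------
Speaker  | Apparel  
Lamp     | NULL     
Charger  | Furniture
Keyboard | NULL     
Cable    | Tools    


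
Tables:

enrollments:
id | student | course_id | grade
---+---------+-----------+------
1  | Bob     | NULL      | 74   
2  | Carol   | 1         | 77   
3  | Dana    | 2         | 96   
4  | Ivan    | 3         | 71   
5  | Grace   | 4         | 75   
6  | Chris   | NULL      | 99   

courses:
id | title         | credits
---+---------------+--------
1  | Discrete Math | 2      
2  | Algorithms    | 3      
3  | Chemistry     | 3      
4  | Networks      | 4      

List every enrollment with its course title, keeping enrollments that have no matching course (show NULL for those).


LEFT JOIN keeps every row from enrollments (the left table); where course_id has no match in courses, the course columns become NULL. Walk through each enrollment:
  - enrollment 1 (Bob): course_id=NULL, no match -> kept with NULL
  - enrollment 2 (Carol): course_id=1 -> matches Discrete Math
  - enrollment 3 (Dana): course_id=2 -> matches Algorithms
  - enrollment 4 (Ivan): course_id=3 -> matches Chemistry
  - enrollment 5 (Grace): course_id=4 -> matches Networks
  - enrollment 6 (Chris): course_id=NULL, no match -> kept with NULL
All 6 rows appear; 2 have NULL course.

SQL:
SELECT a.student, b.title AS course
FROM enrollments a
LEFT JOIN courses b ON a.course_id = b.id

Result:
student | course       
--------+--------------
Bob     | NULL         
Carol   | Discrete Math
Dana    | Algorithms   
Ivan    | Chemistry    
Grace   | Networks     
Chris   | NULL         


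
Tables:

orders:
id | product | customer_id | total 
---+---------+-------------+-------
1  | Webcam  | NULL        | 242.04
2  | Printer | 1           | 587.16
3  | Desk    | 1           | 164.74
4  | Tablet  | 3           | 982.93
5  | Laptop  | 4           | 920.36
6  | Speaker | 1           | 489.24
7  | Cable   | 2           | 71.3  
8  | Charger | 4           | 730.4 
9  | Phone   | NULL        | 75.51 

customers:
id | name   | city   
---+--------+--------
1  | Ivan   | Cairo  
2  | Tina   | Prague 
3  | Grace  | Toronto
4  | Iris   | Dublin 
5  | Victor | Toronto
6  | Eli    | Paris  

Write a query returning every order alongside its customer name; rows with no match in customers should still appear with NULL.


LEFT JOIN keeps every row from orders (the left table); where customer_id has no match in customers, the customer columns become NULL. Walk through each order:
  - order 1 (Webcam): customer_id=NULL, no match -> kept with NULL
  - order 2 (Printer): customer_id=1 -> matches Ivan
  - order 3 (Desk): customer_id=1 -> matches Ivan
  - order 4 (Tablet): customer_id=3 -> matches Grace
  - order 5 (Laptop): customer_id=4 -> matches Iris
  - order 6 (Speaker): customer_id=1 -> matches Ivan
  - order 7 (Cable): customer_id=2 -> matches Tina
  - order 8 (Charger): customer_id=4 -> matches Iris
  - order 9 (Phone): customer_id=NULL, no match -> kept with NULL
All 9 rows appear; 2 have NULL customer.

SQL:
SELECT a.product, b.name AS customer
FROM orders a
LEFT JOIN customers b ON a.customer_id = b.id

Result:
product | customer
--------+---------
Webcam  | NULL    
Printer | Ivan    
Desk    | Ivan    
Tablet  | Grace   
Laptop  | Iris    
Speaker | Ivan    
Cable   | Tina    
Charger | Iris    
Phone   | NULL    


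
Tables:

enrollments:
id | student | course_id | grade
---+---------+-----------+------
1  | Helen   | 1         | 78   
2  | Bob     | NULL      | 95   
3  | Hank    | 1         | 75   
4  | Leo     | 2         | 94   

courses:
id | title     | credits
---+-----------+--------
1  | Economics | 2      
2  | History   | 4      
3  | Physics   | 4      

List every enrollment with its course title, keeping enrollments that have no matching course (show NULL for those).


LEFT JOIN keeps every row from enrollments (the left table); where course_id has no match in courses, the course columns become NULL. Walk through each enrollment:
  - enrollment 1 (Helen): course_id=1 -> matches Economics
  - enrollment 2 (Bob): course_id=NULL, no match -> kept with NULL
  - enrollment 3 (Hank): course_id=1 -> matches Economics
  - enrollment 4 (Leo): course_id=2 -> matches History
All 4 rows appear; 1 has NULL course.

SQL:
SELECT a.student, b.title AS course
FROM enrollments a
LEFT JOIN courses b ON a.course_id = b.id

Result:
student | course   
--------+----------
Helen   | Economics
Bob     | NULL     
Hank    | Economics
Leo     | History  


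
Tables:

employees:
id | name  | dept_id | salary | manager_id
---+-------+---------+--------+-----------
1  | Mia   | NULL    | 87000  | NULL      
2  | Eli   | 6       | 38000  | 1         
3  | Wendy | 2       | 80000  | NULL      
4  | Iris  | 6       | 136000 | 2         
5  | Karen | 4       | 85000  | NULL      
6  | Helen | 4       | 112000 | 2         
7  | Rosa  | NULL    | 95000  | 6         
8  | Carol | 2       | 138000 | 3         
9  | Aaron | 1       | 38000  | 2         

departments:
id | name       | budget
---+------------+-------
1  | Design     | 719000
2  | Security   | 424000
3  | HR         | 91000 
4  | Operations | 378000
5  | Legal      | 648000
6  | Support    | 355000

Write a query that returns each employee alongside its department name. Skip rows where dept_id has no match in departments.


INNER JOIN keeps only employees rows whose dept_id matches an id in departments. Walk through each employee:
  - employee 1 (Mia): dept_id=NULL, no match -> dropped
  - employee 2 (Eli): dept_id=6 -> matches Support
  - employee 3 (Wendy): dept_id=2 -> matches Security
  - employee 4 (Iris): dept_id=6 -> matches Support
  - employee 5 (Karen): dept_id=4 -> matches Operations
  - employee 6 (Helen): dept_id=4 -> matches Operations
  - employee 7 (Rosa): dept_id=NULL, no match -> dropped
  - employee 8 (Carol): dept_id=2 -> matches Security
  - employee 9 (Aaron): dept_id=1 -> matches Design
So 2 of 9 rows are dropped.

SQL:
SELECT a.name, b.name AS department
FROM employees a
INNER JOIN departments b ON a.dept_id = b.id

Result:
name  | department
------+-----------
Eli   | Support   
Wendy | Security  
Iris  | Support   
Karen | Operations
Helen | Operations
Carol | Security  
Aaron | Design    


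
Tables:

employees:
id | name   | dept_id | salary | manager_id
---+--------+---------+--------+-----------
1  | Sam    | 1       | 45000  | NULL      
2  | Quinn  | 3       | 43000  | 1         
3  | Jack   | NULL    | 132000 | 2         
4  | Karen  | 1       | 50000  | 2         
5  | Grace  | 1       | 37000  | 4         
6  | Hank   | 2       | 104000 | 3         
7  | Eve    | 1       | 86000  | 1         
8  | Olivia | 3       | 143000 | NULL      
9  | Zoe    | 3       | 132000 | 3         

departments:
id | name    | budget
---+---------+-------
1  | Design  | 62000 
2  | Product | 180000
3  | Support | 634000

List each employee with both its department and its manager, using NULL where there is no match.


Two LEFT JOINs from the same base table employees: one to departments via dept_id, one to employees itself via manager_id. Both are LEFT so every employee is preserved.
Match against departments:
  - employee 1 (Sam): dept_id=1 -> matches Design
  - employee 2 (Quinn): dept_id=3 -> matches Support
  - employee 3 (Jack): dept_id=NULL, no match -> kept with NULL
  - employee 4 (Karen): dept_id=1 -> matches Design
  - employee 5 (Grace): dept_id=1 -> matches Design
  - employee 6 (Hank): dept_id=2 -> matches Product
  - employee 7 (Eve): dept_id=1 -> matches Design
  - employee 8 (Olivia): dept_id=3 -> matches Support
  - employee 9 (Zoe): dept_id=3 -> matches Support
Match against employees (self):
  - employee 1 (Sam): manager_id=NULL -> NULL
  - employee 2 (Quinn): manager_id=1 -> Sam
  - employee 3 (Jack): manager_id=2 -> Quinn
  - employee 4 (Karen): manager_id=2 -> Quinn
  - employee 5 (Grace): manager_id=4 -> Karen
  - employee 6 (Hank): manager_id=3 -> Jack
  - employee 7 (Eve): manager_id=1 -> Sam
  - employee 8 (Olivia): manager_id=NULL -> NULL
  - employee 9 (Zoe): manager_id=3 -> Jack

SQL:
SELECT a.name, b.name AS department, c.name AS manager
FROM employees a
LEFT JOIN departments b ON a.dept_id = b.id
LEFT JOIN employees c ON a.manager_id = c.id

Result:
name   | department | manager
-------+------------+--------
Sam    | Design     | NULL   
Quinn  | Support    | Sam    
Jack   | NULL       | Quinn  
Karen  | Design     | Quinn  
Grace  | Design     | Karen  
Hank   | Product    | Jack   
Eve    | Design     | Sam    
Olivia | Support    | NULL   
Zoe    | Support    | Jack   


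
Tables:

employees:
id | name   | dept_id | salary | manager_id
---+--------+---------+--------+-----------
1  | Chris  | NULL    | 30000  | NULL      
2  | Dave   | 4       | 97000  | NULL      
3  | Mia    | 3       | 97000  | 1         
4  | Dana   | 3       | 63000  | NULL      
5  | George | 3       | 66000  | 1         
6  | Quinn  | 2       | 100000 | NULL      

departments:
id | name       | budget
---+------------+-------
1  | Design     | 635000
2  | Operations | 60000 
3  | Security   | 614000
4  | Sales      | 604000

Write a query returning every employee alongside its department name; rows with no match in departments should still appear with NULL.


LEFT JOIN keeps every row from employees (the left table); where dept_id has no match in departments, the department columns become NULL. Walk through each employee:
  - employee 1 (Chris): dept_id=NULL, no match -> kept with NULL
  - employee 2 (Dave): dept_id=4 -> matches Sales
  - employee 3 (Mia): dept_id=3 -> matches Security
  - employee 4 (Dana): dept_id=3 -> matches Security
  - employee 5 (George): dept_id=3 -> matches Security
  - employee 6 (Quinn): dept_id=2 -> matches Operations
All 6 rows appear; 1 has NULL department.

SQL:
SELECT a.name, b.name AS department
FROM employees a
LEFT JOIN departments b ON a.dept_id = b.id

Result:
name   | department
-------+-----------
Chris  | NULL      
Dave   | Sales     
Mia    | Security  
Dana   | Security  
George | Security  
Quinn  | Operations


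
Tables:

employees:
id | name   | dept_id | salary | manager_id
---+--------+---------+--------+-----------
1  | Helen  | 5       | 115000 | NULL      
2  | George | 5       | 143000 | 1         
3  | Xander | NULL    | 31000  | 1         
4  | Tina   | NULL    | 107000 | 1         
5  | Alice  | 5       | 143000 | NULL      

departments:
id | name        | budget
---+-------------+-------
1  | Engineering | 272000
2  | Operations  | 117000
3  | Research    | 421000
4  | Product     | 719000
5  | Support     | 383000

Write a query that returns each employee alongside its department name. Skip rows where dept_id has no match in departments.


INNER JOIN keeps only employees rows whose dept_id matches an id in departments. Walk through each employee:
  - employee 1 (Helen): dept_id=5 -> matches Support
  - employee 2 (George): dept_id=5 -> matches Support
  - employee 3 (Xander): dept_id=NULL, no match -> dropped
  - employee 4 (Tina): dept_id=NULL, no match -> dropped
  - employee 5 (Alice): dept_id=5 -> matches Support
So 2 of 5 rows are dropped.

SQL:
SELECT a.name, b.name AS department
FROM employees a
INNER JOIN departments b ON a.dept_id = b.id

Result:
name   | department
-------+-----------
Helen  | Support   
George | Support   
Alice  | Support   


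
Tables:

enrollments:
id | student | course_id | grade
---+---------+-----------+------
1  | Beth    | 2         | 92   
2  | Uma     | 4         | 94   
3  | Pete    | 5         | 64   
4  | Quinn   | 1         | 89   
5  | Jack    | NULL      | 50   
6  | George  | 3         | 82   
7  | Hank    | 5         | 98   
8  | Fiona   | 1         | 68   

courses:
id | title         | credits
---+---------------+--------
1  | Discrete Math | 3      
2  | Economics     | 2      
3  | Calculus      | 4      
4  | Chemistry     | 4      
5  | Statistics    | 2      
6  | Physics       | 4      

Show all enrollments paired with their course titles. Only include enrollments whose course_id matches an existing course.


INNER JOIN keeps only enrollments rows whose course_id matches an id in courses. Walk through each enrollment:
  - enrollment 1 (Beth): course_id=2 -> matches Economics
  - enrollment 2 (Uma): course_id=4 -> matches Chemistry
  - enrollment 3 (Pete): course_id=5 -> matches Statistics
  - enrollment 4 (Quinn): course_id=1 -> matches Discrete Math
  - enrollment 5 (Jack): course_id=NULL, no match -> dropped
  - enrollment 6 (George): course_id=3 -> matches Calculus
  - enrollment 7 (Hank): course_id=5 -> matches Statistics
  - enrollment 8 (Fiona): course_id=1 -> matches Discrete Math
So 1 of 8 rows is dropped.

SQL:
SELECT a.student, b.title AS course
FROM enrollments a
INNER JOIN courses b ON a.course_id = b.id

Result:
student | course       
--------+--------------
Beth    | Economics    
Uma     | Chemistry    
Pete    | Statistics   
Quinn   | Discrete Math
George  | Calculus     
Hank    | Statistics   
Fiona   | Discrete Math


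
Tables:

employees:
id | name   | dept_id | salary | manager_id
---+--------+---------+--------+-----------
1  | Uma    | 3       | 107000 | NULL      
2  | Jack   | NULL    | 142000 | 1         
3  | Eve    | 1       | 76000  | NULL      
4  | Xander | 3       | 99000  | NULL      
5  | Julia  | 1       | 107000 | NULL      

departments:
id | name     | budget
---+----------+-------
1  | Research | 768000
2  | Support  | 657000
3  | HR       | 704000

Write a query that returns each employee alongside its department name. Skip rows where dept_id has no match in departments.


INNER JOIN keeps only employees rows whose dept_id matches an id in departments. Walk through each employee:
  - employee 1 (Uma): dept_id=3 -> matches HR
  - employee 2 (Jack): dept_id=NULL, no match -> dropped
  - employee 3 (Eve): dept_id=1 -> matches Research
  - employee 4 (Xander): dept_id=3 -> matches HR
  - employee 5 (Julia): dept_id=1 -> matches Research
So 1 of 5 rows is dropped.

SQL:
SELECT a.name, b.name AS department
FROM employees a
INNER JOIN departments b ON a.dept_id = b.id

Result:
name   | department
-------+-----------
Uma    | HR        
Eve    | Research  
Xander | HR        
Julia  | Research  


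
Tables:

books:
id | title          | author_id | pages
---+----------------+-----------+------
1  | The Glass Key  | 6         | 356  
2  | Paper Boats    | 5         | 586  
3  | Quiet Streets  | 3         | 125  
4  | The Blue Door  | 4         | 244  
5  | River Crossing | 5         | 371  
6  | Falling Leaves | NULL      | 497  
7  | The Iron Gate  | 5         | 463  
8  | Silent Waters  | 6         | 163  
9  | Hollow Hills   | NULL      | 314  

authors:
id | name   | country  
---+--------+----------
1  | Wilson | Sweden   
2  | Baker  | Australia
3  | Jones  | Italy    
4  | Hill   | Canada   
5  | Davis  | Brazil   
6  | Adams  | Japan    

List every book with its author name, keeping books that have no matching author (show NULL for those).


LEFT JOIN keeps every row from books (the left table); where author_id has no match in authors, the author columns become NULL. Walk through each book:
  - book 1 (The Glass Key): author_id=6 -> matches Adams
  - book 2 (Paper Boats): author_id=5 -> matches Davis
  - book 3 (Quiet Streets): author_id=3 -> matches Jones
  - book 4 (The Blue Door): author_id=4 -> matches Hill
  - book 5 (River Crossing): author_id=5 -> matches Davis
  - book 6 (Falling Leaves): author_id=NULL, no match -> kept with NULL
  - book 7 (The Iron Gate): author_id=5 -> matches Davis
  - book 8 (Silent Waters): author_id=6 -> matches Adams
  - book 9 (Hollow Hills): author_id=NULL, no match -> kept with NULL
All 9 rows appear; 2 have NULL author.

SQL:
SELECT a.title, b.name AS author
FROM books a
LEFT JOIN authors b ON a.author_id = b.id

Result:
title          | author
---------------+-------
The Glass Key  | Adams 
Paper Boats    | Davis 
Quiet Streets  | Jones 
The Blue Door  | Hill  
River Crossing | Davis 
Falling Leaves | NULL  
The Iron Gate  | Davis 
Silent Waters  | Adams 
Hollow Hills   | NULL  


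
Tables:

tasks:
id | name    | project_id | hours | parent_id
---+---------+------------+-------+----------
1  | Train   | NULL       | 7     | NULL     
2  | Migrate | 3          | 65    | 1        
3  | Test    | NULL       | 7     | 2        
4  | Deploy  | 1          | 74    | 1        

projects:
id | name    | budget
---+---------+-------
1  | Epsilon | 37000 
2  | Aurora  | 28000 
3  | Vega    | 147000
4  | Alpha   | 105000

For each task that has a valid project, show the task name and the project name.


INNER JOIN keeps only tasks rows whose project_id matches an id in projects. Walk through each task:
  - task 1 (Train): project_id=NULL, no match -> dropped
  - task 2 (Migrate): project_id=3 -> matches Vega
  - task 3 (Test): project_id=NULL, no match -> dropped
  - task 4 (Deploy): project_id=1 -> matches Epsilon
So 2 of 4 rows are dropped.

SQL:
SELECT a.name, b.name AS project
FROM tasks a
INNER JOIN projects b ON a.project_id = b.id

Result:
name    | project
--------+--------
Migrate | Vega   
Deploy  | Epsilon


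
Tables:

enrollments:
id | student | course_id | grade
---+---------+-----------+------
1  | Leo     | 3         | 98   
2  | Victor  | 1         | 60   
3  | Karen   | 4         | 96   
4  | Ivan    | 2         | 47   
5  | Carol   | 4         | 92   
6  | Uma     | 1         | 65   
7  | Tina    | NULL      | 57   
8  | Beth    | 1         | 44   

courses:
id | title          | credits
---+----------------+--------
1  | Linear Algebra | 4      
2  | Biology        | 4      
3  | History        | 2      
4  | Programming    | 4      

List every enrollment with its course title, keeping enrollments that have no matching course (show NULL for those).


LEFT JOIN keeps every row from enrollments (the left table); where course_id has no match in courses, the course columns become NULL. Walk through each enrollment:
  - enrollment 1 (Leo): course_id=3 -> matches History
  - enrollment 2 (Victor): course_id=1 -> matches Linear Algebra
  - enrollment 3 (Karen): course_id=4 -> matches Programming
  - enrollment 4 (Ivan): course_id=2 -> matches Biology
  - enrollment 5 (Carol): course_id=4 -> matches Programming
  - enrollment 6 (Uma): course_id=1 -> matches Linear Algebra
  - enrollment 7 (Tina): course_id=NULL, no match -> kept with NULL
  - enrollment 8 (Beth): course_id=1 -> matches Linear Algebra
All 8 rows appear; 1 has NULL course.

SQL:
SELECT a.student, b.title AS course
FROM enrollments a
LEFT JOIN courses b ON a.course_id = b.id

Result:
student | course        
--------+---------------
Leo     | History       
Victor  | Linear Algebra
Karen   | Programming   
Ivan    | Biology       
Carol   | Programming   
Uma     | Linear Algebra
Tina    | NULL          
Beth    | Linear Algebra


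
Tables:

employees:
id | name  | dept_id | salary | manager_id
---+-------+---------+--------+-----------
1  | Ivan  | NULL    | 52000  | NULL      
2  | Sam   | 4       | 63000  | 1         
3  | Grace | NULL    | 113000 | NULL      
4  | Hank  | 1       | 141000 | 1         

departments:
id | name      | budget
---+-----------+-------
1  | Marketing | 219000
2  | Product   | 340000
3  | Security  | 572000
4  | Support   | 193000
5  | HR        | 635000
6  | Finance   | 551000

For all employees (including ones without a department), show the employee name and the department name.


LEFT JOIN keeps every row from employees (the left table); where dept_id has no match in departments, the department columns become NULL. Walk through each employee:
  - employee 1 (Ivan): dept_id=NULL, no match -> kept with NULL
  - employee 2 (Sam): dept_id=4 -> matches Support
  - employee 3 (Grace): dept_id=NULL, no match -> kept with NULL
  - employee 4 (Hank): dept_id=1 -> matches Marketing
All 4 rows appear; 2 have NULL department.

SQL:
SELECT a.name, b.name AS department
FROM employees a
LEFT JOIN departments b ON a.dept_id = b.id

Result:
name  | department
------+-----------
Ivan  | NULL      
Sam   | Support   
Grace | NULL      
Hank  | Marketing 


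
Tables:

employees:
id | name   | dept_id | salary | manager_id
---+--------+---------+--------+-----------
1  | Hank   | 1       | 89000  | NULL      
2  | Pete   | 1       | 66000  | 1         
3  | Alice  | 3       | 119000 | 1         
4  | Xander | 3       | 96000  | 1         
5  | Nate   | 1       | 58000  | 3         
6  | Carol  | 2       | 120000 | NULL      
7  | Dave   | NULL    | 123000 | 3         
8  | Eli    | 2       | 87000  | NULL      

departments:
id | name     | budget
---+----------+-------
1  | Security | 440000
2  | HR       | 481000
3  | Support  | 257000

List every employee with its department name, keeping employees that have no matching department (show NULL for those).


LEFT JOIN keeps every row from employees (the left table); where dept_id has no match in departments, the department columns become NULL. Walk through each employee:
  - employee 1 (Hank): dept_id=1 -> matches Security
  - employee 2 (Pete): dept_id=1 -> matches Security
  - employee 3 (Alice): dept_id=3 -> matches Support
  - employee 4 (Xander): dept_id=3 -> matches Support
  - employee 5 (Nate): dept_id=1 -> matches Security
  - employee 6 (Carol): dept_id=2 -> matches HR
  - employee 7 (Dave): dept_id=NULL, no match -> kept with NULL
  - employee 8 (Eli): dept_id=2 -> matches HR
All 8 rows appear; 1 has NULL department.

SQL:
SELECT a.name, b.name AS department
FROM employees a
LEFT JOIN departments b ON a.dept_id = b.id

Result:
name   | department
-------+-----------
Hank   | Security  
Pete   | Security  
Alice  | Support   
Xander | Support   
Nate   | Security  
Carol  | HR        
Dave   | NULL      
Eli    | HR        


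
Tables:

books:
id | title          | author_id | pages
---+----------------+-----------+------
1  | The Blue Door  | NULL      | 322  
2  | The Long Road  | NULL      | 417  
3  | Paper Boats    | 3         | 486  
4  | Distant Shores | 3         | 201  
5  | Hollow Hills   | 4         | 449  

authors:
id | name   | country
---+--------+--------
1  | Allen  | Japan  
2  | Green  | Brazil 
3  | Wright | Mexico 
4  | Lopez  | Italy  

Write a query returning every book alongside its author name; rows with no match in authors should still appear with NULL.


LEFT JOIN keeps every row from books (the left table); where author_id has no match in authors, the author columns become NULL. Walk through each book:
  - book 1 (The Blue Door): author_id=NULL, no match -> kept with NULL
  - book 2 (The Long Road): author_id=NULL, no match -> kept with NULL
  - book 3 (Paper Boats): author_id=3 -> matches Wright
  - book 4 (Distant Shores): author_id=3 -> matches Wright
  - book 5 (Hollow Hills): author_id=4 -> matches Lopez
All 5 rows appear; 2 have NULL author.

SQL:
SELECT a.title, b.name AS author
FROM books a
LEFT JOIN authors b ON a.author_id = b.id

Result:
title          | author
---------------+-------
The Blue Door  | NULL  
The Long Road  | NULL  
Paper Boats    | Wright
Distant Shores | Wright
Hollow Hills   | Lopez 


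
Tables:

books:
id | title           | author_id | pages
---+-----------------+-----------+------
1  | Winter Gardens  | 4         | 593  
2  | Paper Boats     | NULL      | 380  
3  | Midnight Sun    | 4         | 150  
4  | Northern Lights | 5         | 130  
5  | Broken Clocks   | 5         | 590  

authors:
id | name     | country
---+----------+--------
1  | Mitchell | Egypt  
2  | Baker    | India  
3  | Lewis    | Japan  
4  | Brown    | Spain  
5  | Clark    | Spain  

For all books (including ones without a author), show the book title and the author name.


LEFT JOIN keeps every row from books (the left table); where author_id has no match in authors, the author columns become NULL. Walk through each book:
  - book 1 (Winter Gardens): author_id=4 -> matches Brown
  - book 2 (Paper Boats): author_id=NULL, no match -> kept with NULL
  - book 3 (Midnight Sun): author_id=4 -> matches Brown
  - book 4 (Northern Lights): author_id=5 -> matches Clark
  - book 5 (Broken Clocks): author_id=5 -> matches Clark
All 5 rows appear; 1 has NULL author.

SQL:
SELECT a.title, b.name AS author
FROM books a
LEFT JOIN authors b ON a.author_id = b.id

Result:
title           | author
----------------+-------
Winter Gardens  | Brown 
Paper Boats     | NULL  
Midnight Sun    | Brown 
Northern Lights | Clark 
Broken Clocks   | Clark 


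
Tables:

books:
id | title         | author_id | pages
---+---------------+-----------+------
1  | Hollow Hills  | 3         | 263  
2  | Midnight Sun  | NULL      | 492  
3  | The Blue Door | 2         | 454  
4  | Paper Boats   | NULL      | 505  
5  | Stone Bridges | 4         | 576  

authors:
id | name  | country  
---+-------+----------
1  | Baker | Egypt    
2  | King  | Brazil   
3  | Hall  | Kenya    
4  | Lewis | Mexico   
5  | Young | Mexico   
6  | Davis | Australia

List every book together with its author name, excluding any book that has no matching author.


INNER JOIN keeps only books rows whose author_id matches an id in authors. Walk through each book:
  - book 1 (Hollow Hills): author_id=3 -> matches Hall
  - book 2 (Midnight Sun): author_id=NULL, no match -> dropped
  - book 3 (The Blue Door): author_id=2 -> matches King
  - book 4 (Paper Boats): author_id=NULL, no match -> dropped
  - book 5 (Stone Bridges): author_id=4 -> matches Lewis
So 2 of 5 rows are dropped.

SQL:
SELECT a.title, b.name AS author
FROM books a
INNER JOIN authors b ON a.author_id = b.id

Result:
title         | author
--------------+-------
Hollow Hills  | Hall  
The Blue Door | King  
Stone Bridges | Lewis 


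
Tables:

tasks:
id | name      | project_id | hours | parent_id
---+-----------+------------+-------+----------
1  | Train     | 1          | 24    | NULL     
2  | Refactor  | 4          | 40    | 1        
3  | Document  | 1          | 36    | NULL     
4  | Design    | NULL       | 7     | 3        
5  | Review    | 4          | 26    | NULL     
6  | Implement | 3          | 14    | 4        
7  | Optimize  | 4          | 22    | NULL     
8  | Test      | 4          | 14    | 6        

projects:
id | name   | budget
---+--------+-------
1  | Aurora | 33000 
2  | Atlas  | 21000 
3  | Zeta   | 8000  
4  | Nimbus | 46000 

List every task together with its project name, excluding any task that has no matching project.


INNER JOIN keeps only tasks rows whose project_id matches an id in projects. Walk through each task:
  - task 1 (Train): project_id=1 -> matches Aurora
  - task 2 (Refactor): project_id=4 -> matches Nimbus
  - task 3 (Document): project_id=1 -> matches Aurora
  - task 4 (Design): project_id=NULL, no match -> dropped
  - task 5 (Review): project_id=4 -> matches Nimbus
  - task 6 (Implement): project_id=3 -> matches Zeta
  - task 7 (Optimize): project_id=4 -> matches Nimbus
  - task 8 (Test): project_id=4 -> matches Nimbus
So 1 of 8 rows is dropped.

SQL:
SELECT a.name, b.name AS project
FROM tasks a
INNER JOIN projects b ON a.project_id = b.id

Result:
name      | project
----------+--------
Train     | Aurora 
Refactor  | Nimbus 
Document  | Aurora 
Review    | Nimbus 
Implement | Zeta   
Optimize  | Nimbus 
Test      | Nimbus 


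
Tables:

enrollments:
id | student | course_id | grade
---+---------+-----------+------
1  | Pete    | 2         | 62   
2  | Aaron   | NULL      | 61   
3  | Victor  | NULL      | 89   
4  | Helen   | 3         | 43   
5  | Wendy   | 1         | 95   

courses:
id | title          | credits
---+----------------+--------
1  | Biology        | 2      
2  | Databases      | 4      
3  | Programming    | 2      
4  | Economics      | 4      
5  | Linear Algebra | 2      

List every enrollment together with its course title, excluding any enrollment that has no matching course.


INNER JOIN keeps only enrollments rows whose course_id matches an id in courses. Walk through each enrollment:
  - enrollment 1 (Pete): course_id=2 -> matches Databases
  - enrollment 2 (Aaron): course_id=NULL, no match -> dropped
  - enrollment 3 (Victor): course_id=NULL, no match -> dropped
  - enrollment 4 (Helen): course_id=3 -> matches Programming
  - enrollment 5 (Wendy): course_id=1 -> matches Biology
So 2 of 5 rows are dropped.

SQL:
SELECT a.student, b.title AS course
FROM enrollments a
INNER JOIN courses b ON a.course_id = b.id

Result:
student | course     
--------+------------
Pete    | Databases  
Helen   | Programming
Wendy   | Biology    
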